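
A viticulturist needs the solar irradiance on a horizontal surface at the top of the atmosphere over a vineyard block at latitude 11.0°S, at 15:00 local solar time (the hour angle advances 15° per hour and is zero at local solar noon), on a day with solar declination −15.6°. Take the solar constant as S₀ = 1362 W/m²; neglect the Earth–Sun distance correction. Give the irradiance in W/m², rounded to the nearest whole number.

Hour angle H = 15° × (15 − 12) = 45.00°.
cos θ_z = sin(-11.0°) sin(-15.6°) + cos(-11.0°) cos(-15.6°) cos(45.00°) = 0.0513 + 0.6685 = 0.7198.
Top-of-atmosphere irradiance = S₀ cos θ_z = 1362 × 0.7198 = 980.37 W/m².

980 W/m²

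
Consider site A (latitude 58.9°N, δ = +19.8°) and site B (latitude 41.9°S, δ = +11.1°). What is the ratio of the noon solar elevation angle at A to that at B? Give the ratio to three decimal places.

1.376

A: 90° − |58.9 − (19.8)| = 50.90°.
B: 90° − |-41.9 − (11.1)| = 37.00°.
Ratio A/B = 50.9000 / 37.0000 = 1.3757.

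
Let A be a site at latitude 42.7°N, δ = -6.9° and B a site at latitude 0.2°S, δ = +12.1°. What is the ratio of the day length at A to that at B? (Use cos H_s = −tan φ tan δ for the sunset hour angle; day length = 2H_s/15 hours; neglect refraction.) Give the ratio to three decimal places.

0.929

A: H_s = arccos(−tan 42.7° · tan -6.9°) = 83.59°, so 2H_s/15 = 11.1453 h.
B: H_s = arccos(−tan -0.2° · tan 12.1°) = 89.96°, so 2H_s/15 = 11.9947 h.
Ratio A/B = 11.1453 / 11.9947 = 0.9292.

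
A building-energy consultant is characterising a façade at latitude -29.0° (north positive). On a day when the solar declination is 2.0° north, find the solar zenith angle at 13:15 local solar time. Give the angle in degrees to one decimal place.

Hour angle H = 15° × (13.25 − 12) = 18.75°.
cos θ_z = sin(-29.0°) sin(2.0°) + cos(-29.0°) cos(2.0°) cos(18.75°) = -0.0169 + 0.8277 = 0.8108.
θ_z = arccos(0.8108) = 35.83°.

35.8°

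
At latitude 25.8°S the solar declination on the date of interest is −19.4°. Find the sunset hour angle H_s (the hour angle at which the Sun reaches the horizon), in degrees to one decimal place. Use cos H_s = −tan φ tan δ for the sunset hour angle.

−tan φ tan δ = −(-0.4834)(-0.3522) = -0.1703; H_s = arccos(-0.1703) = 99.81°.

99.8°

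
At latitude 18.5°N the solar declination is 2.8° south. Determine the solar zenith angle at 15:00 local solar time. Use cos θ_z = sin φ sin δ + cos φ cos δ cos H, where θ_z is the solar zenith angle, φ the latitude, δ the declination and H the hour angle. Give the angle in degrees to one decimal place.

Hour angle H = 15° × (15 − 12) = 45.00°.
cos θ_z = sin(18.5°) sin(-2.8°) + cos(18.5°) cos(-2.8°) cos(45.00°) = -0.0155 + 0.6698 = 0.6543.
θ_z = arccos(0.6543) = 49.13°.

49.1°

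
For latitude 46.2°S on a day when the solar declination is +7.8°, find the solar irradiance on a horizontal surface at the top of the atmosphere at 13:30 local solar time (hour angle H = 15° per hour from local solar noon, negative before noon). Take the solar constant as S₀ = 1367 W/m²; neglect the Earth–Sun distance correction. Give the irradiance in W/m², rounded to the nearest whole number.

732 W/m²

Hour angle H = 15° × (13.5 − 12) = 22.50°.
With φ = -46.2°, δ = 7.8°, H = 22.50°: sin φ sin δ = -0.0980, cos φ cos δ cos H = 0.6335, so cos θ_z = 0.5355.
Top-of-atmosphere irradiance = S₀ cos θ_z = 1367 × 0.5355 = 732.03 W/m².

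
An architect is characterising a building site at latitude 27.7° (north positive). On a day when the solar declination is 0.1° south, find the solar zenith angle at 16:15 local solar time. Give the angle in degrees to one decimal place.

Hour angle H = 15° × (16.25 − 12) = 63.75°.
cos θ_z = sin(27.7°) sin(-0.1°) + cos(27.7°) cos(-0.1°) cos(63.75°) = -0.0008 + 0.3916 = 0.3908.
θ_z = arccos(0.3908) = 67.00°.

67.0°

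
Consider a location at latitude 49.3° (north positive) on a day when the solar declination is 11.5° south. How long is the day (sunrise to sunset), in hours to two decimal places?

cos H_s = −tan(49.3°) · tan(-11.5°) = 0.2365, so H_s = arccos(0.2365) = 76.32°.
Day length = 2 H_s / 15° h⁻¹ = 152.64° / 15 = 10.176 h.

10.18 hours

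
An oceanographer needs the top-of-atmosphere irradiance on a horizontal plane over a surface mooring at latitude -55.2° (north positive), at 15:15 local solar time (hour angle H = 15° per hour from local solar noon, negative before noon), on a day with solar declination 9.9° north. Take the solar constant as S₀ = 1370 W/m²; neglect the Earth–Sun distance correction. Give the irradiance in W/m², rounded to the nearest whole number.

314 W/m²

Hour angle H = 15° × (15.25 − 12) = 48.75°.
With φ = -55.2°, δ = 9.9°, H = 48.75°: sin φ sin δ = -0.1412, cos φ cos δ cos H = 0.3707, so cos θ_z = 0.2295.
Top-of-atmosphere irradiance = S₀ cos θ_z = 1370 × 0.2295 = 314.42 W/m².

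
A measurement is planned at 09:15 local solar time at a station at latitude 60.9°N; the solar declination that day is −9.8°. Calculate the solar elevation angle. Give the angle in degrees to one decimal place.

12.2°

Hour angle H = 15° × (9.25 − 12) = -41.25°.
cos θ_z = sin(60.9°) sin(-9.8°) + cos(60.9°) cos(-9.8°) cos(-41.25°) = -0.1487 + 0.3603 = 0.2116.
θ_z = arccos(0.2116) = 77.78°, so the elevation is 90° − 77.78° = 12.22°.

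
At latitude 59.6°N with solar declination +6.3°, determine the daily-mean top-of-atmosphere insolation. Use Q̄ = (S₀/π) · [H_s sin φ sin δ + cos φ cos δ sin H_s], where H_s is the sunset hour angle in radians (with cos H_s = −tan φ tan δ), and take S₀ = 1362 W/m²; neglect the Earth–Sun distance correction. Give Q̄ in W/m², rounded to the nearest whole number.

The sunset hour angle satisfies cos H_s = −tan φ tan δ = -0.1882, giving H_s = 100.85°. In radians, H_s = 1.7602.
H_s sin φ sin δ = 1.7602 × 0.8625 × 0.1097 = 0.1665.
cos φ cos δ sin H_s = 0.5060 × 0.9940 × 0.9821 = 0.4940.
Q̄ = (1362/π) × (0.1665 + 0.4940) = 433.54 × 0.6605 = 286.35 W/m².

286 W/m²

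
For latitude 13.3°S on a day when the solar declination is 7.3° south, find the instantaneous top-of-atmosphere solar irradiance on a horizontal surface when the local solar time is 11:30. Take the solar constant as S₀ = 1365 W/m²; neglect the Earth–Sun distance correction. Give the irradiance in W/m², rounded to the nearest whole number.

1346 W/m²

Hour angle H = 15° × (11.5 − 12) = -7.50°.
cos θ_z = sin φ sin δ + cos φ cos δ cos H = (-0.2300)(-0.1271) + (0.9732)(0.9919)(0.9914) = 0.9862.
Top-of-atmosphere irradiance = S₀ cos θ_z = 1365 × 0.9862 = 1346.16 W/m².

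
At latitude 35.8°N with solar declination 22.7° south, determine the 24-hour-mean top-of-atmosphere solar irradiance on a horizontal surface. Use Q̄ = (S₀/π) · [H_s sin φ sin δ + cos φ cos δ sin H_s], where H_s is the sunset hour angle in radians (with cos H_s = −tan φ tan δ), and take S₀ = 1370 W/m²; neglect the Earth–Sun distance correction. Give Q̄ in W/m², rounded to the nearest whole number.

187 W/m²

−tan φ tan δ = −(0.7212)(-0.4183) = 0.3017; H_s = arccos(0.3017) = 72.44°. In radians, H_s = 1.2643.
H_s sin φ sin δ = 1.2643 × 0.5850 × -0.3859 = -0.2854.
cos φ cos δ sin H_s = 0.8111 × 0.9225 × 0.9534 = 0.7134.
Q̄ = (1370/π) × (-0.2854 + 0.7134) = 436.08 × 0.4280 = 186.64 W/m².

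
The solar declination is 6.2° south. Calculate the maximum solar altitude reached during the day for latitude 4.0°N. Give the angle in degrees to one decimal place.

79.8°

At local solar noon the hour angle is zero, so the elevation is 90° − |φ − δ| = 90° − |4.0° − (-6.2°)| = 90° − 10.2° = 79.8°.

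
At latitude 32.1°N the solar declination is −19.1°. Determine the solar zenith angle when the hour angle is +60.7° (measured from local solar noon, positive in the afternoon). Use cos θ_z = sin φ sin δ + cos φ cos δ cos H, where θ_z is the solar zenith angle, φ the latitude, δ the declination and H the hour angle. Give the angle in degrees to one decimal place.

cos θ_z = sin(32.1°) sin(-19.1°) + cos(32.1°) cos(-19.1°) cos(60.70°) = -0.1739 + 0.3917 = 0.2178.
θ_z = arccos(0.2178) = 77.42°.

77.4°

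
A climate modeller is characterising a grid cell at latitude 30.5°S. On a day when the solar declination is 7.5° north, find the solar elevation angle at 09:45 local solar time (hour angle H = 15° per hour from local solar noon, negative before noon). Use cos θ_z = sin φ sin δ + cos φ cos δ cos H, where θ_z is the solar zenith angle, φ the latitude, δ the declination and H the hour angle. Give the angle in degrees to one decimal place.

40.1°

Hour angle H = 15° × (9.75 − 12) = -33.75°.
cos θ_z = sin(-30.5°) sin(7.5°) + cos(-30.5°) cos(7.5°) cos(-33.75°) = -0.0662 + 0.7103 = 0.6441.
θ_z = arccos(0.6441) = 49.90°, so the elevation is 90° − 49.90° = 40.10°.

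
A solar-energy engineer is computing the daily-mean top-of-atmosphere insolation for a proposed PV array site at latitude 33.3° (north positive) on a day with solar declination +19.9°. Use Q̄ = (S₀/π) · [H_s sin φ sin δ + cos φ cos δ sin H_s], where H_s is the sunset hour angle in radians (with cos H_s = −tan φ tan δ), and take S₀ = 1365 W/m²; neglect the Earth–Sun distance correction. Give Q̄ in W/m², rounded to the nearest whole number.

cos H_s = −tan(33.3°) · tan(19.9°) = -0.2378, so H_s = arccos(-0.2378) = 103.76°. In radians, H_s = 1.8110.
H_s sin φ sin δ = 1.8110 × 0.5490 × 0.3404 = 0.3384.
cos φ cos δ sin H_s = 0.8358 × 0.9403 × 0.9713 = 0.7633.
Q̄ = (1365/π) × (0.3384 + 0.7633) = 434.49 × 1.1017 = 478.68 W/m².

479 W/m²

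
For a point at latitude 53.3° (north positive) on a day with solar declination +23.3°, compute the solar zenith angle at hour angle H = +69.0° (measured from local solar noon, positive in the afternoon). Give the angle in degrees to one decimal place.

With φ = 53.3°, δ = 23.3°, H = 69.00°: sin φ sin δ = 0.3171, cos φ cos δ cos H = 0.1967, so cos θ_z = 0.5138.
θ_z = arccos(0.5138) = 59.08°.

59.1°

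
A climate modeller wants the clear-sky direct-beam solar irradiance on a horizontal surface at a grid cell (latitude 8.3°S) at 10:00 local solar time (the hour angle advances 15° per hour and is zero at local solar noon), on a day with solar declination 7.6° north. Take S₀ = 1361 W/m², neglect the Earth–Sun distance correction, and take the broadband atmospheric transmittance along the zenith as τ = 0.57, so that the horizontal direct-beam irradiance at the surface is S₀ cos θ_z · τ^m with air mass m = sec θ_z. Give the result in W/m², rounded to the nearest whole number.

574 W/m²

Hour angle H = 15° × (10 − 12) = -30.00°.
With φ = -8.3°, δ = 7.6°, H = -30.00°: sin φ sin δ = -0.0191, cos φ cos δ cos H = 0.8494, so cos θ_z = 0.8303.
Air mass m = 1/cos θ_z = 1/0.8303 = 1.204; τ^m = 0.57^1.204 = 0.5082.
Surface direct beam = 1361 × 0.8303 × 0.5082 = 574.29 W/m².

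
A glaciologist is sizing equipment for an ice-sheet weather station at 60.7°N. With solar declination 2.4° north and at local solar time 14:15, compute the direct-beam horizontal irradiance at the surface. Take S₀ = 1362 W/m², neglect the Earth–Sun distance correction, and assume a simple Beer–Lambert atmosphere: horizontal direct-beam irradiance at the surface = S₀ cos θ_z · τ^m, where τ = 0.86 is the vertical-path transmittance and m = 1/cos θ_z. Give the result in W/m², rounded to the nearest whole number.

Hour angle H = 15° × (14.25 − 12) = 33.75°.
cos θ_z = sin φ sin δ + cos φ cos δ cos H = (0.8721)(0.0419) + (0.4894)(0.9991)(0.8315) = 0.4431.
Air mass m = 1/cos θ_z = 1/0.4431 = 2.257; τ^m = 0.86^2.257 = 0.7115.
Surface direct beam = 1362 × 0.4431 × 0.7115 = 429.39 W/m².

429 W/m²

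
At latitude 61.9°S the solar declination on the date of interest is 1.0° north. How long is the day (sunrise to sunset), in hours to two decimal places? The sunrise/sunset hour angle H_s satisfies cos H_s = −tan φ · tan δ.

cos H_s = −tan(-61.9°) · tan(1.0°) = 0.0327, so H_s = arccos(0.0327) = 88.13°.
Day length = 2 H_s / 15° h⁻¹ = 176.26° / 15 = 11.751 h.

11.75 hours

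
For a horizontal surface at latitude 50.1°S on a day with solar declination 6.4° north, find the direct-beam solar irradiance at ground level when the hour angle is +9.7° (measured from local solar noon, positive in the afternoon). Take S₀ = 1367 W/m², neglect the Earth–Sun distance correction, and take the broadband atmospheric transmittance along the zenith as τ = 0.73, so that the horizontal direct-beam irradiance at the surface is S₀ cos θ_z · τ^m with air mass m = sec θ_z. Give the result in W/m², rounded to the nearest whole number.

416 W/m²

cos θ_z = sin(-50.1°) sin(6.4°) + cos(-50.1°) cos(6.4°) cos(9.70°) = -0.0855 + 0.6283 = 0.5428.
Air mass m = 1/cos θ_z = 1/0.5428 = 1.842; τ^m = 0.73^1.842 = 0.5601.
Surface direct beam = 1367 × 0.5428 × 0.5601 = 415.60 W/m².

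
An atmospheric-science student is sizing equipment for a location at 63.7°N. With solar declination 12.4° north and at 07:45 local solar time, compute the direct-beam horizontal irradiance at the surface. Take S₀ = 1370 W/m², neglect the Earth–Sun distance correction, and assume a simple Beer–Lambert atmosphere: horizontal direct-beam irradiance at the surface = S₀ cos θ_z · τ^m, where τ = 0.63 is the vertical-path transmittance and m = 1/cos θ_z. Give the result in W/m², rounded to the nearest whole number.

158 W/m²

Hour angle H = 15° × (7.75 − 12) = -63.75°.
cos θ_z = sin φ sin δ + cos φ cos δ cos H = (0.8965)(0.2147) + (0.4431)(0.9767)(0.4423) = 0.3839.
Air mass m = 1/cos θ_z = 1/0.3839 = 2.605; τ^m = 0.63^2.605 = 0.3001.
Surface direct beam = 1370 × 0.3839 × 0.3001 = 157.84 W/m².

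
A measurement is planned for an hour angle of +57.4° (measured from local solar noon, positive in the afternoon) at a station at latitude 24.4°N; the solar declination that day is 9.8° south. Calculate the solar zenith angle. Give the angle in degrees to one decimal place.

cos θ_z = sin φ sin δ + cos φ cos δ cos H = (0.4131)(-0.1702) + (0.9107)(0.9854)(0.5388) = 0.4132.
θ_z = arccos(0.4132) = 65.59°.

65.6°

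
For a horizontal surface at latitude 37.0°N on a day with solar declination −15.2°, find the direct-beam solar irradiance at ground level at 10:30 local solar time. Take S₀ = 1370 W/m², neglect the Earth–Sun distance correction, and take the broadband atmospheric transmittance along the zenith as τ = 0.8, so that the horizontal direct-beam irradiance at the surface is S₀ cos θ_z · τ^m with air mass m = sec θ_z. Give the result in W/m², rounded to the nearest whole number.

Hour angle H = 15° × (10.5 − 12) = -22.50°.
cos θ_z = sin(37.0°) sin(-15.2°) + cos(37.0°) cos(-15.2°) cos(-22.50°) = -0.1578 + 0.7120 = 0.5542.
Air mass m = 1/cos θ_z = 1/0.5542 = 1.804; τ^m = 0.8^1.804 = 0.6686.
Surface direct beam = 1370 × 0.5542 × 0.6686 = 507.64 W/m².

508 W/m²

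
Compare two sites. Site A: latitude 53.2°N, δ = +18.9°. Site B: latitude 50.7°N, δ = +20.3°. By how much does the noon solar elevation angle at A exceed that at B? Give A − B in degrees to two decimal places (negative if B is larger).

-3.90°

A: 90° − |53.2 − (18.9)| = 55.70°.
B: 90° − |50.7 − (20.3)| = 59.60°.
A − B = 55.70 − 59.60 = -3.90°.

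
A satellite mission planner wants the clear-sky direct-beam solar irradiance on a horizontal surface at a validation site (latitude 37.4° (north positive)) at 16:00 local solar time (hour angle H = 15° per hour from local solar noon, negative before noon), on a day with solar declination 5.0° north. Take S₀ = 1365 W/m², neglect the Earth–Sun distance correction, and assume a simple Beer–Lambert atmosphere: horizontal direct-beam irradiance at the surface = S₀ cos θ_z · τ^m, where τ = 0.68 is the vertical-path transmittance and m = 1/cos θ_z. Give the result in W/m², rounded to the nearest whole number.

259 W/m²

Hour angle H = 15° × (16 − 12) = 60.00°.
With φ = 37.4°, δ = 5.0°, H = 60.00°: sin φ sin δ = 0.0529, cos φ cos δ cos H = 0.3957, so cos θ_z = 0.4486.
Air mass m = 1/cos θ_z = 1/0.4486 = 2.229; τ^m = 0.68^2.229 = 0.4233.
Surface direct beam = 1365 × 0.4486 × 0.4233 = 259.20 W/m².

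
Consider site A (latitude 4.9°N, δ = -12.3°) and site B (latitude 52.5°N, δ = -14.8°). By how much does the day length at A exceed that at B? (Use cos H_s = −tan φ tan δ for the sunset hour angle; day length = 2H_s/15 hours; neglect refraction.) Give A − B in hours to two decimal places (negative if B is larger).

A: H_s = arccos(−tan 4.9° · tan -12.3°) = 88.93°, so 2H_s/15 = 11.8573 h.
B: H_s = arccos(−tan 52.5° · tan -14.8°) = 69.86°, so 2H_s/15 = 9.3147 h.
A − B = 11.8573 − 9.3147 = 2.5426 h.

+2.54 h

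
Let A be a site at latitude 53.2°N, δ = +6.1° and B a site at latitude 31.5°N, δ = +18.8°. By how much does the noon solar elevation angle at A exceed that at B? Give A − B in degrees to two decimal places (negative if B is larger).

A: 90° − |53.2 − (6.1)| = 42.90°.
B: 90° − |31.5 − (18.8)| = 77.30°.
A − B = 42.90 − 77.30 = -34.40°.

-34.40°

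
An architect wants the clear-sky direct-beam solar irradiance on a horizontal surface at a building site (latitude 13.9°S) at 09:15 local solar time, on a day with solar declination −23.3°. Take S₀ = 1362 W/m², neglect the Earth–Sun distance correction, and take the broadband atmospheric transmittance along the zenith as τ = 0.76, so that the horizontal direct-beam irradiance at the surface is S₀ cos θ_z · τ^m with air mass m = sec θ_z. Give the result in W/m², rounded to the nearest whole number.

728 W/m²

Hour angle H = 15° × (9.25 − 12) = -41.25°.
With φ = -13.9°, δ = -23.3°, H = -41.25°: sin φ sin δ = 0.0950, cos φ cos δ cos H = 0.6703, so cos θ_z = 0.7653.
Air mass m = 1/cos θ_z = 1/0.7653 = 1.307; τ^m = 0.76^1.307 = 0.6986.
Surface direct beam = 1362 × 0.7653 × 0.6986 = 728.18 W/m².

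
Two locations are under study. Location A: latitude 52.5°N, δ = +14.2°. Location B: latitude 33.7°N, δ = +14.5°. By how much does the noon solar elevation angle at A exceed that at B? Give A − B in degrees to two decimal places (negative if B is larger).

A: 90° − |52.5 − (14.2)| = 51.70°.
B: 90° − |33.7 − (14.5)| = 70.80°.
A − B = 51.70 − 70.80 = -19.10°.

-19.10°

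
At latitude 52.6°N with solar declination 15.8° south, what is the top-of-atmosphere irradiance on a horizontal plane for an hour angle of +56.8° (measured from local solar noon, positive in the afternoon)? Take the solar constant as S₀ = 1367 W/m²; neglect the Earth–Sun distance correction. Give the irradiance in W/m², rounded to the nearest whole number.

cos θ_z = sin(52.6°) sin(-15.8°) + cos(52.6°) cos(-15.8°) cos(56.80°) = -0.2163 + 0.3200 = 0.1037.
Top-of-atmosphere irradiance = S₀ cos θ_z = 1367 × 0.1037 = 141.76 W/m².

142 W/m²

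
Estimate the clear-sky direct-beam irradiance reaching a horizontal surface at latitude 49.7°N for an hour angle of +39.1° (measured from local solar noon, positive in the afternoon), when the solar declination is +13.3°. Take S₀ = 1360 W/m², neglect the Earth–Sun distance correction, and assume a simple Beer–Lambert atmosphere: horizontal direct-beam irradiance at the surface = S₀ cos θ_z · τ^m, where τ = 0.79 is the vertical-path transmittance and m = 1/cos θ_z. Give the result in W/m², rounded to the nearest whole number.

633 W/m²

With φ = 49.7°, δ = 13.3°, H = 39.10°: sin φ sin δ = 0.1755, cos φ cos δ cos H = 0.4885, so cos θ_z = 0.6640.
Air mass m = 1/cos θ_z = 1/0.6640 = 1.506; τ^m = 0.79^1.506 = 0.7012.
Surface direct beam = 1360 × 0.6640 × 0.7012 = 633.21 W/m².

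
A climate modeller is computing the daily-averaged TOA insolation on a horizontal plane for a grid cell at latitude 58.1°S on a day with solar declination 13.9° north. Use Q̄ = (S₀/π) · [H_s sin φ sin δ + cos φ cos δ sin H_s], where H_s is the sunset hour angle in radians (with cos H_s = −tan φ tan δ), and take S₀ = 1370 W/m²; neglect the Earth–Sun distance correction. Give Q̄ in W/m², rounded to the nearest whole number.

102 W/m²

The sunset hour angle satisfies cos H_s = −tan φ tan δ = 0.3976, giving H_s = 66.57°. In radians, H_s = 1.1619.
H_s sin φ sin δ = 1.1619 × -0.8490 × 0.2402 = -0.2369.
cos φ cos δ sin H_s = 0.5284 × 0.9707 × 0.9176 = 0.4707.
Q̄ = (1370/π) × (-0.2369 + 0.4707) = 436.08 × 0.2338 = 101.96 W/m².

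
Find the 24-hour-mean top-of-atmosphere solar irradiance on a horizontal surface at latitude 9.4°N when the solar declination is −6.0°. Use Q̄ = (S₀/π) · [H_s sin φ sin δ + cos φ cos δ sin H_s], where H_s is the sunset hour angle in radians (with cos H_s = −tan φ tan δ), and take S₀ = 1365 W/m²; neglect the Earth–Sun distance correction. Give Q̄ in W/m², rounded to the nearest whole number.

−tan φ tan δ = −(0.1655)(-0.1051) = 0.0174; H_s = arccos(0.0174) = 89.00°. In radians, H_s = 1.5533.
H_s sin φ sin δ = 1.5533 × 0.1633 × -0.1045 = -0.0265.
cos φ cos δ sin H_s = 0.9866 × 0.9945 × 0.9998 = 0.9810.
Q̄ = (1365/π) × (-0.0265 + 0.9810) = 434.49 × 0.9545 = 414.72 W/m².

415 W/m²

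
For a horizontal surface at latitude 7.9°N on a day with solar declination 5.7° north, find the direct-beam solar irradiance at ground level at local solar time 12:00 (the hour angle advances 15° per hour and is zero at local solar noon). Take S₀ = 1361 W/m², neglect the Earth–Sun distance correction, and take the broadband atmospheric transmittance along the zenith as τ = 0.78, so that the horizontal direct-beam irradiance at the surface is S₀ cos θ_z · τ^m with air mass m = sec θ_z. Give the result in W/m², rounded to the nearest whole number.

1061 W/m²

Hour angle H = 15° × (12 − 12) = 0.00°.
cos θ_z = sin(7.9°) sin(5.7°) + cos(7.9°) cos(5.7°) cos(0.00°) = 0.0137 + 0.9856 = 0.9993.
Air mass m = 1/cos θ_z = 1/0.9993 = 1.001; τ^m = 0.78^1.001 = 0.7798.
Surface direct beam = 1361 × 0.9993 × 0.7798 = 1060.56 W/m².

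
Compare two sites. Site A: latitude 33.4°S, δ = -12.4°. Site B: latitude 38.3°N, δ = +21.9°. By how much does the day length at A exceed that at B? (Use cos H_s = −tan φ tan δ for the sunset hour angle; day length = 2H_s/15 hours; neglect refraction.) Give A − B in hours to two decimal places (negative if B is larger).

A: H_s = arccos(−tan -33.4° · tan -12.4°) = 98.34°, so 2H_s/15 = 13.1120 h.
B: H_s = arccos(−tan 38.3° · tan 21.9°) = 108.51°, so 2H_s/15 = 14.4680 h.
A − B = 13.1120 − 14.4680 = -1.3560 h.

-1.36 h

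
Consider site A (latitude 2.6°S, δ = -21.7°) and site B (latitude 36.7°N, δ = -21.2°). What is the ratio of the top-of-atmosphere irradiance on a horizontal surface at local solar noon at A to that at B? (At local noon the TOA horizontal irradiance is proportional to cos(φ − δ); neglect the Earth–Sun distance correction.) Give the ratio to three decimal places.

A: cos θ_z = cos(-2.6° − (-21.7°)) = 0.9449.
B: cos θ_z = cos(36.7° − (-21.2°)) = 0.5314.
Ratio A/B = 0.9449 / 0.5314 = 1.7781.

1.778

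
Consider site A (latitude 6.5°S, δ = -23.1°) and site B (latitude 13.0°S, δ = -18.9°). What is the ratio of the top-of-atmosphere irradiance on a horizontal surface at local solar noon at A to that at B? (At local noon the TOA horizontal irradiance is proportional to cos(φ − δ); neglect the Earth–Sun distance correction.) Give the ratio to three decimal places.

0.963

A: cos θ_z = cos(-6.5° − (-23.1°)) = 0.9583.
B: cos θ_z = cos(-13.0° − (-18.9°)) = 0.9947.
Ratio A/B = 0.9583 / 0.9947 = 0.9634.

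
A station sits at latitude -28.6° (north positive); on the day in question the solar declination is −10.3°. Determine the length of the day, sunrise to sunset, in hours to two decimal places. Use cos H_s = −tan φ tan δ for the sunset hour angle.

−tan φ tan δ = −(-0.5452)(-0.1817) = -0.0991; H_s = arccos(-0.0991) = 95.69°.
Day length = 2 H_s / 15° h⁻¹ = 191.38° / 15 = 12.759 h.

12.76 hours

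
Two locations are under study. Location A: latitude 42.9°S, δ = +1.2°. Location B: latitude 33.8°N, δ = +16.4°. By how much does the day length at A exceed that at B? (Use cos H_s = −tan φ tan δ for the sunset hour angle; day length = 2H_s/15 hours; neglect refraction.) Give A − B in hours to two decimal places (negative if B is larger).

A: H_s = arccos(−tan -42.9° · tan 1.2°) = 88.88°, so 2H_s/15 = 11.8507 h.
B: H_s = arccos(−tan 33.8° · tan 16.4°) = 101.36°, so 2H_s/15 = 13.5147 h.
A − B = 11.8507 − 13.5147 = -1.6640 h.

-1.66 h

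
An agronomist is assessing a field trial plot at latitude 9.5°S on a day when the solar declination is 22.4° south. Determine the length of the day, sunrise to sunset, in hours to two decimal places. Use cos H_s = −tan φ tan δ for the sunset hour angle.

cos H_s = −tan(-9.5°) · tan(-22.4°) = -0.0690, so H_s = arccos(-0.0690) = 93.96°.
Day length = 2 H_s / 15° h⁻¹ = 187.92° / 15 = 12.528 h.

12.53 hours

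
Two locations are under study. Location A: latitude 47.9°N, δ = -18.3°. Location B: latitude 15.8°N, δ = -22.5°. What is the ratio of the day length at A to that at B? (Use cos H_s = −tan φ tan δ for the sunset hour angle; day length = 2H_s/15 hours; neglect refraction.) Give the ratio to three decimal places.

A: H_s = arccos(−tan 47.9° · tan -18.3°) = 68.53°, so 2H_s/15 = 9.1373 h.
B: H_s = arccos(−tan 15.8° · tan -22.5°) = 83.27°, so 2H_s/15 = 11.1027 h.
Ratio A/B = 9.1373 / 11.1027 = 0.8230.

0.823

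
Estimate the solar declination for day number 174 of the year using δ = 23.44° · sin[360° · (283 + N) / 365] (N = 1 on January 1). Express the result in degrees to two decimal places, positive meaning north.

360 × (283 + 174) / 365 = 450.740°; sin(450.740°) = 0.9999.
δ = 23.44 × 0.9999 = 23.438° ≈ +23.44°.

+23.44°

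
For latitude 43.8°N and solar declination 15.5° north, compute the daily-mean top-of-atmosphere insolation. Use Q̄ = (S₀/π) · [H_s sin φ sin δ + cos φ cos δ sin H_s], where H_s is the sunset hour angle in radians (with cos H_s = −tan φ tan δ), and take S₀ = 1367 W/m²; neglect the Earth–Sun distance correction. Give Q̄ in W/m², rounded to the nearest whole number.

440 W/m²

The sunset hour angle satisfies cos H_s = −tan φ tan δ = -0.2659, giving H_s = 105.42°. In radians, H_s = 1.8399.
H_s sin φ sin δ = 1.8399 × 0.6921 × 0.2672 = 0.3403.
cos φ cos δ sin H_s = 0.7218 × 0.9636 × 0.9640 = 0.6705.
Q̄ = (1367/π) × (0.3403 + 0.6705) = 435.13 × 1.0108 = 439.83 W/m².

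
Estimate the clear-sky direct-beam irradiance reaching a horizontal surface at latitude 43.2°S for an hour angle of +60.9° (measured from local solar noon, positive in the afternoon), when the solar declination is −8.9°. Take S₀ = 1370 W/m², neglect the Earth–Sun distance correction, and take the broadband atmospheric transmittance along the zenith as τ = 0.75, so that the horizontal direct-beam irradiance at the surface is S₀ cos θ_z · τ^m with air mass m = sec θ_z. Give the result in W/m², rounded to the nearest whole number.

With φ = -43.2°, δ = -8.9°, H = 60.90°: sin φ sin δ = 0.1059, cos φ cos δ cos H = 0.3503, so cos θ_z = 0.4562.
Air mass m = 1/cos θ_z = 1/0.4562 = 2.192; τ^m = 0.75^2.192 = 0.5323.
Surface direct beam = 1370 × 0.4562 × 0.5323 = 332.68 W/m².

333 W/m²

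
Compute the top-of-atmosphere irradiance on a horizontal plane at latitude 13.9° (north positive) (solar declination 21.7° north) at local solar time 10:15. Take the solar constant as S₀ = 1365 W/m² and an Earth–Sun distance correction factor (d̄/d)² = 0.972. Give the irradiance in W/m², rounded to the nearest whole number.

Hour angle H = 15° × (10.25 − 12) = -26.25°.
cos θ_z = sin(13.9°) sin(21.7°) + cos(13.9°) cos(21.7°) cos(-26.25°) = 0.0888 + 0.8089 = 0.8977.
Top-of-atmosphere irradiance = S₀ (d̄/d)² cos θ_z = 1365 × 0.972 × 0.8977 = 1191.05 W/m².

1191 W/m²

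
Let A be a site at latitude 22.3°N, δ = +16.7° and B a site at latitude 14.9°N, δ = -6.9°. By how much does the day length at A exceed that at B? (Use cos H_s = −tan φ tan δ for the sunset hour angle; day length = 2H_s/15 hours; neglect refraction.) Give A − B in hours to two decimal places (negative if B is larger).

+1.19 h

A: H_s = arccos(−tan 22.3° · tan 16.7°) = 97.07°, so 2H_s/15 = 12.9427 h.
B: H_s = arccos(−tan 14.9° · tan -6.9°) = 88.15°, so 2H_s/15 = 11.7533 h.
A − B = 12.9427 − 11.7533 = 1.1894 h.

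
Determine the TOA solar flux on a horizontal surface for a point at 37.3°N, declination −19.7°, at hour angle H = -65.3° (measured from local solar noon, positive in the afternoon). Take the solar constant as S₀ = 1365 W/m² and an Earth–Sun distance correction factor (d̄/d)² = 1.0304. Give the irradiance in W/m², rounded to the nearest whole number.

cos θ_z = sin φ sin δ + cos φ cos δ cos H = (0.6060)(-0.3371) + (0.7955)(0.9415)(0.4179) = 0.1087.
Top-of-atmosphere irradiance = S₀ (d̄/d)² cos θ_z = 1365 × 1.0304 × 0.1087 = 152.89 W/m².

153 W/m²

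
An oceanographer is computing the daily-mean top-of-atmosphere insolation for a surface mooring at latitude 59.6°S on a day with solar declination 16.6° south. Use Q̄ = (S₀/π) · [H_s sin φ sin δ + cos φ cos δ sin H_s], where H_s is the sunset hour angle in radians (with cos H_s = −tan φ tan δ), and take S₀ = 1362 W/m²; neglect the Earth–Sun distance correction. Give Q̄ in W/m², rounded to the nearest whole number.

406 W/m²

The sunset hour angle satisfies cos H_s = −tan φ tan δ = -0.5081, giving H_s = 120.54°. In radians, H_s = 2.1038.
H_s sin φ sin δ = 2.1038 × -0.8625 × -0.2857 = 0.5184.
cos φ cos δ sin H_s = 0.5060 × 0.9583 × 0.8613 = 0.4176.
Q̄ = (1362/π) × (0.5184 + 0.4176) = 433.54 × 0.9360 = 405.79 W/m².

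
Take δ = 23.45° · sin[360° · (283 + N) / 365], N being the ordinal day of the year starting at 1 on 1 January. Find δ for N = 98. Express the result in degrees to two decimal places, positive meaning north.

+6.38°

360 × (283 + 98) / 365 = 375.781°; sin(375.781°) = 0.2720.
δ = 23.45 × 0.2720 = 6.378° ≈ +6.38°.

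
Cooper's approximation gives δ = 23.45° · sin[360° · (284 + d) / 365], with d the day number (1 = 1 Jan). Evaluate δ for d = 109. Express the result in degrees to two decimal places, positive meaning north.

+10.87°

360 × (284 + 109) / 365 = 387.616°; sin(387.616°) = 0.4635.
δ = 23.45 × 0.4635 = 10.869° ≈ +10.87°.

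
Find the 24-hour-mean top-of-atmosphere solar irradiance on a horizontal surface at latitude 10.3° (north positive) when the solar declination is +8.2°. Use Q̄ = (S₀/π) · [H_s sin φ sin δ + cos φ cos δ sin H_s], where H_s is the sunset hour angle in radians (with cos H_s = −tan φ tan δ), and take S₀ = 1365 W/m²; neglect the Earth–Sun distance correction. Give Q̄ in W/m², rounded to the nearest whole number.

441 W/m²

−tan φ tan δ = −(0.1817)(0.1441) = -0.0262; H_s = arccos(-0.0262) = 91.50°. In radians, H_s = 1.5970.
H_s sin φ sin δ = 1.5970 × 0.1788 × 0.1426 = 0.0407.
cos φ cos δ sin H_s = 0.9839 × 0.9898 × 0.9997 = 0.9736.
Q̄ = (1365/π) × (0.0407 + 0.9736) = 434.49 × 1.0143 = 440.70 W/m².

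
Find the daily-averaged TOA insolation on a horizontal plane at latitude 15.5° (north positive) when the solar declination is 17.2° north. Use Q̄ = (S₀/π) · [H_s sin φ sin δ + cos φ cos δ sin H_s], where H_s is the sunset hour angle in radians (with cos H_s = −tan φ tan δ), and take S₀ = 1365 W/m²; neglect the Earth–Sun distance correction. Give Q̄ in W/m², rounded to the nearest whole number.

cos H_s = −tan(15.5°) · tan(17.2°) = -0.0858, so H_s = arccos(-0.0858) = 94.92°. In radians, H_s = 1.6567.
H_s sin φ sin δ = 1.6567 × 0.2672 × 0.2957 = 0.1309.
cos φ cos δ sin H_s = 0.9636 × 0.9553 × 0.9963 = 0.9171.
Q̄ = (1365/π) × (0.1309 + 0.9171) = 434.49 × 1.0480 = 455.35 W/m².

455 W/m²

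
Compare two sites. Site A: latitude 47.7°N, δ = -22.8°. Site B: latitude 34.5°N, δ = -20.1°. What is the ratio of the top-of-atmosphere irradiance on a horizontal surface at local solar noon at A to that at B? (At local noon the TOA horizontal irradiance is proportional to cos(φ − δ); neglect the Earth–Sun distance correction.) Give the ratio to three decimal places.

0.576

A: cos θ_z = cos(47.7° − (-22.8°)) = 0.3338.
B: cos θ_z = cos(34.5° − (-20.1°)) = 0.5793.
Ratio A/B = 0.3338 / 0.5793 = 0.5762.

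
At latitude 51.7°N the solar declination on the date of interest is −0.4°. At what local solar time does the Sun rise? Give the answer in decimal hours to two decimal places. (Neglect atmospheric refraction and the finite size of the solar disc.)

−tan φ tan δ = −(1.2662)(-0.0070) = 0.0089; H_s = arccos(0.0089) = 89.49°.
Sunrise is at 12 − H_s/15 = 12 − 5.966 = 6.034 h local solar time.

6.03 h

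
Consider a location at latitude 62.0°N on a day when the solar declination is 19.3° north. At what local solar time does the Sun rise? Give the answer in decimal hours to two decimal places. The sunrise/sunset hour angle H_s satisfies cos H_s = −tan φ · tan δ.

The sunset hour angle satisfies cos H_s = −tan φ tan δ = -0.6586, giving H_s = 131.19°.
Sunrise is at 12 − H_s/15 = 12 − 8.746 = 3.254 h local solar time.

3.25 h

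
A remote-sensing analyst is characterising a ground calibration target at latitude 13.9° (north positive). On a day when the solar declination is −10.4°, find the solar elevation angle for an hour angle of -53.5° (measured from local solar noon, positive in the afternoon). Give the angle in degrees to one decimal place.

With φ = 13.9°, δ = -10.4°, H = -53.50°: sin φ sin δ = -0.0434, cos φ cos δ cos H = 0.5679, so cos θ_z = 0.5245.
θ_z = arccos(0.5245) = 58.37°, so the elevation is 90° − 58.37° = 31.63°.

31.6°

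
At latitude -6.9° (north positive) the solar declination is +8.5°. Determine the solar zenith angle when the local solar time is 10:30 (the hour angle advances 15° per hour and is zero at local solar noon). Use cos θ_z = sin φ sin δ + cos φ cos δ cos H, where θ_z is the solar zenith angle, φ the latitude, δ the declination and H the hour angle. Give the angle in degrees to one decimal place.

Hour angle H = 15° × (10.5 − 12) = -22.50°.
cos θ_z = sin(-6.9°) sin(8.5°) + cos(-6.9°) cos(8.5°) cos(-22.50°) = -0.0178 + 0.9071 = 0.8893.
θ_z = arccos(0.8893) = 27.21°.

27.2°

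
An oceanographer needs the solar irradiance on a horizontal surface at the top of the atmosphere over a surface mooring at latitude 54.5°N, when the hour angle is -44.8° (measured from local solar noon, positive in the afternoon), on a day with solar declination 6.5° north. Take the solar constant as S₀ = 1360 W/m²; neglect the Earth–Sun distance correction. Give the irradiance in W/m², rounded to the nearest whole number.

682 W/m²

cos θ_z = sin φ sin δ + cos φ cos δ cos H = (0.8141)(0.1132) + (0.5807)(0.9936)(0.7096) = 0.5016.
Top-of-atmosphere irradiance = S₀ cos θ_z = 1360 × 0.5016 = 682.18 W/m².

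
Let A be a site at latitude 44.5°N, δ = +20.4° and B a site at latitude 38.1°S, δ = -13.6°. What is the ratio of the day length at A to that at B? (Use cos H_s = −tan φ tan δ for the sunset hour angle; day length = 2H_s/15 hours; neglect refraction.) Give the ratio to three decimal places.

1.104

A: H_s = arccos(−tan 44.5° · tan 20.4°) = 111.44°, so 2H_s/15 = 14.8587 h.
B: H_s = arccos(−tan -38.1° · tan -13.6°) = 100.93°, so 2H_s/15 = 13.4573 h.
Ratio A/B = 14.8587 / 13.4573 = 1.1041.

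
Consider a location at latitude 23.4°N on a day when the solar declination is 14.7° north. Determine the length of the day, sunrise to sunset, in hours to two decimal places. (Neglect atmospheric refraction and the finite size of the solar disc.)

−tan φ tan δ = −(0.4327)(0.2623) = -0.1135; H_s = arccos(-0.1135) = 96.52°.
Day length = 2 H_s / 15° h⁻¹ = 193.04° / 15 = 12.869 h.

12.87 hours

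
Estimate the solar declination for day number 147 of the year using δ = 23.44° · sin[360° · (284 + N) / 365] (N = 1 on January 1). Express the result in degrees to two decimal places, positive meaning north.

360 × (284 + 147) / 365 = 425.096°; sin(425.096°) = 0.9070.
δ = 23.44 × 0.9070 = 21.260° ≈ +21.26°.

+21.26°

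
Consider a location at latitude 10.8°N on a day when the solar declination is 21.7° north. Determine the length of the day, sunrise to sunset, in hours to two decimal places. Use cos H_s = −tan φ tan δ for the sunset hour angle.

12.58 hours

The sunset hour angle satisfies cos H_s = −tan φ tan δ = -0.0759, giving H_s = 94.35°.
Day length = 2 H_s / 15° h⁻¹ = 188.70° / 15 = 12.580 h.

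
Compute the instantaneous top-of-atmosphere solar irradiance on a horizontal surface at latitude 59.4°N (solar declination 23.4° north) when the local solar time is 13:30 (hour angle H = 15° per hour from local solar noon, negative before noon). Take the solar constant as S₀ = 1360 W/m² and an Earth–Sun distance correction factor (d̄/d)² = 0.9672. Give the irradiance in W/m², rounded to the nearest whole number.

Hour angle H = 15° × (13.5 − 12) = 22.50°.
With φ = 59.4°, δ = 23.4°, H = 22.50°: sin φ sin δ = 0.3418, cos φ cos δ cos H = 0.4316, so cos θ_z = 0.7734.
Top-of-atmosphere irradiance = S₀ (d̄/d)² cos θ_z = 1360 × 0.9672 × 0.7734 = 1017.32 W/m².

1017 W/m²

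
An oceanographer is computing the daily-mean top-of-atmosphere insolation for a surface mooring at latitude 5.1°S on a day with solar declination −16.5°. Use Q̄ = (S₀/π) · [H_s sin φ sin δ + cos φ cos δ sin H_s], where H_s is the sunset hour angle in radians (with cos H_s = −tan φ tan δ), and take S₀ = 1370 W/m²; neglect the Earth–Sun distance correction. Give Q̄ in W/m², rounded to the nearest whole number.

434 W/m²

The sunset hour angle satisfies cos H_s = −tan φ tan δ = -0.0264, giving H_s = 91.51°. In radians, H_s = 1.5972.
H_s sin φ sin δ = 1.5972 × -0.0889 × -0.2840 = 0.0403.
cos φ cos δ sin H_s = 0.9960 × 0.9588 × 0.9997 = 0.9547.
Q̄ = (1370/π) × (0.0403 + 0.9547) = 436.08 × 0.9950 = 433.90 W/m².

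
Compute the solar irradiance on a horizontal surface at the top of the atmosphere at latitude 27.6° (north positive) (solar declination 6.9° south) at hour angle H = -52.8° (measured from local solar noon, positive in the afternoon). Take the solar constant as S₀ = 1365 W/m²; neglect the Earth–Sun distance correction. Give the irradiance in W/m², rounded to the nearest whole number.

cos θ_z = sin φ sin δ + cos φ cos δ cos H = (0.4633)(-0.1201) + (0.8862)(0.9928)(0.6046) = 0.4763.
Top-of-atmosphere irradiance = S₀ cos θ_z = 1365 × 0.4763 = 650.15 W/m².

650 W/m²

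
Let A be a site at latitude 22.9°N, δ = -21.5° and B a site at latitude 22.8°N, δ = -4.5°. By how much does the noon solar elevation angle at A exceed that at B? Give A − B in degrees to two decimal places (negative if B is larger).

-17.10°

A: 90° − |22.9 − (-21.5)| = 45.60°.
B: 90° − |22.8 − (-4.5)| = 62.70°.
A − B = 45.60 − 62.70 = -17.10°.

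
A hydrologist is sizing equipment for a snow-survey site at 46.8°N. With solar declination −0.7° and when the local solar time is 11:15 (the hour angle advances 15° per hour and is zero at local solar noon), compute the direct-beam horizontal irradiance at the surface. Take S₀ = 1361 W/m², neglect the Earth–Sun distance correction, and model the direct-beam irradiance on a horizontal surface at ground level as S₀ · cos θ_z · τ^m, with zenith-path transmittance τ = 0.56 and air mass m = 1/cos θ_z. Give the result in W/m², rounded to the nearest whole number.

Hour angle H = 15° × (11.25 − 12) = -11.25°.
cos θ_z = sin φ sin δ + cos φ cos δ cos H = (0.7290)(-0.0122) + (0.6845)(0.9999)(0.9808) = 0.6624.
Air mass m = 1/cos θ_z = 1/0.6624 = 1.510; τ^m = 0.56^1.510 = 0.4166.
Surface direct beam = 1361 × 0.6624 × 0.4166 = 375.58 W/m².

376 W/m²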